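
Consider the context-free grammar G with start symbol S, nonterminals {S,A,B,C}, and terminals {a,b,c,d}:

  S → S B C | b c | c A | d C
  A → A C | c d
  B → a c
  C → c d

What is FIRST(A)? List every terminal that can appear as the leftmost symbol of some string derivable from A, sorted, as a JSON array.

FIRST sets, iterate to fixpoint:
iter 1:
  A via A→c d: +{c}
  B via B→a c: +{a}
  C via C→c d: +{c}
  S via S→b c: +{b}
  S via S→c A: +{c}
  S via S→d C: +{d}
  FIRST[S]={b,c,d}  FIRST[A]={c}  FIRST[B]={a}  FIRST[C]={c}
iter 2: (stable)
  FIRST[S]={b,c,d}  FIRST[A]={c}  FIRST[B]={a}  FIRST[C]={c}

FIRST(A) = ["c"]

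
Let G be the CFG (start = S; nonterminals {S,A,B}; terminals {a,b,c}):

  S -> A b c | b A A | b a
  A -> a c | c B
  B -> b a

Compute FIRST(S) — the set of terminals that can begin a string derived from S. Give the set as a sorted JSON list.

FIRST sets, iterate to fixpoint:
iter 1:
  A via A→a c: +{a}
  A via A→c B: +{c}
  B via B→b a: +{b}
  S via S→A b c: +{a,c}
  S via S→b A A: +{b}
  FIRST[S]={a,b,c}  FIRST[A]={a,c}  FIRST[B]={b}
iter 2: (stable)
  FIRST[S]={a,b,c}  FIRST[A]={a,c}  FIRST[B]={b}

FIRST(S) = ["a", "b", "c"]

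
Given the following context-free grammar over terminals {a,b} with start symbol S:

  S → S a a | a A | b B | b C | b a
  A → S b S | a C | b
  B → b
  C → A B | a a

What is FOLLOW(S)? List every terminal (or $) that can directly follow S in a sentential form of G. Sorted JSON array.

FIRST iteration:
round 1:
  A via A→a C: +{a}
  A via A→b: +{b}
  B via B→b: +{b}
  C via C→A B: +{a,b}
  S via S→a A: +{a}
  S via S→b B: +{b}
  FIRST[S]={a,b}  FIRST[A]={a,b}  FIRST[B]={b}  FIRST[C]={a,b}
round 2: — fixpoint
  FIRST[S]={a,b}  FIRST[A]={a,b}  FIRST[B]={b}  FIRST[C]={a,b}

FOLLOW iteration:
seed FOLLOW(S) with $
[1]
  A→S b S: FOLLOW(S) ⊇ FIRST(b) = {b}; new: +{b}
  C→A B: FOLLOW(A) ⊇ FIRST(B) = {b}; new: +{b}
  S→S a a: FOLLOW(S) ⊇ FIRST(a) = {a}; new: +{a}
  S→a A: FOLLOW(A) ⊇ FOLLOW(S) ⊇ {$,a,b}; new: +{$,a}
  S→b B: FOLLOW(B) ⊇ FOLLOW(S) ⊇ {$,a,b}; new: +{$,a,b}
  S→b C: FOLLOW(C) ⊇ FOLLOW(S) ⊇ {$,a,b}; new: +{$,a,b}
  FOLLOW[S]={$,a,b}  FOLLOW[A]={$,a,b}  FOLLOW[B]={$,a,b}  FOLLOW[C]={$,a,b}
[2] — fixpoint
  FOLLOW[S]={$,a,b}  FOLLOW[A]={$,a,b}  FOLLOW[B]={$,a,b}  FOLLOW[C]={$,a,b}

FOLLOW(S) = ["$", "a", "b"]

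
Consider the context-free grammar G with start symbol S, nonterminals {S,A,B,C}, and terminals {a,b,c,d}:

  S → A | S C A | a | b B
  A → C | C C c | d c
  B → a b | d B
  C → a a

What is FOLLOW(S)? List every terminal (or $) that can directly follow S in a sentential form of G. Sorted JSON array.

FIRST sets, iterate to fixpoint:
round 1:
  A via A→d c: +{d}
  B via B→a b: +{a}
  B via B→d B: +{d}
  C via C→a a: +{a}
  S via S→A: +{d}
  S via S→a: +{a}
  S via S→b B: +{b}
  FIRST[S]={a,b,d}  FIRST[A]={d}  FIRST[B]={a,d}  FIRST[C]={a}
round 2:
  A via A→C: +{a}
  FIRST[S]={a,b,d}  FIRST[A]={a,d}  FIRST[B]={a,d}  FIRST[C]={a}
round 3: (stable)
  FIRST[S]={a,b,d}  FIRST[A]={a,d}  FIRST[B]={a,d}  FIRST[C]={a}

FOLLOW iteration:
seed FOLLOW(S) with $
[1]
  A→C C c: FOLLOW(C) ⊇ FIRST(C) = {a}; new: +{a}
  A→C C c: FOLLOW(C) ⊇ FIRST(c) = {c}; new: +{c}
  S→A: FOLLOW(A) ⊇ FOLLOW(S) ⊇ {$}; new: +{$}
  S→S C A: FOLLOW(S) ⊇ FIRST(C) = {a}; new: +{a}
  S→S C A: FOLLOW(C) ⊇ FIRST(A) = {a,d}; new: +{d}
  S→S C A: FOLLOW(A) ⊇ FOLLOW(S) ⊇ {$,a}; new: +{a}
  S→b B: FOLLOW(B) ⊇ FOLLOW(S) ⊇ {$,a}; new: +{$,a}
  FOLLOW(S)={$,a}  FOLLOW(A)={$,a}  FOLLOW(B)={$,a}  FOLLOW(C)={a,c,d}
[2]
  A→C: FOLLOW(C) ⊇ FOLLOW(A) ⊇ {$,a}; new: +{$}
  FOLLOW(S)={$,a}  FOLLOW(A)={$,a}  FOLLOW(B)={$,a}  FOLLOW(C)={$,a,c,d}
[3] done
  FOLLOW(S)={$,a}  FOLLOW(A)={$,a}  FOLLOW(B)={$,a}  FOLLOW(C)={$,a,c,d}

FOLLOW(S) = ["$", "a"]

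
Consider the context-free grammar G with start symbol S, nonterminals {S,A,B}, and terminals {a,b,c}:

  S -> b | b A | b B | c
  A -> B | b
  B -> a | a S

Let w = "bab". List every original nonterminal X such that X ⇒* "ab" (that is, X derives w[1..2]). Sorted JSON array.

CNF form of G:
  S -> T1 A | T1 B | b | c
  A -> T0 S | a | b
  B -> T0 S | a
  T0 -> a
  T1 -> b

Fill CYK table bottom-up — only the sub-triangle for w[1..2]:
  [1..1]={A,B,T0}  "a"  orig:{A,B}
  [2..2]={A,S,T1}  "b"  orig:{A,S}
  [1..2]={A,B}  "ab"

Original NTs in T[1,2] deriving "ab": ["A", "B"]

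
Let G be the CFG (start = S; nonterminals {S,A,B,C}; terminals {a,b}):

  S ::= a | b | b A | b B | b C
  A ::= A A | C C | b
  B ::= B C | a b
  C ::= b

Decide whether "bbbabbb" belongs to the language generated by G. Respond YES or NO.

Convert to CNF:
  S -> T1 A | T1 B | T1 C | a | b
  A -> A A | C C | b
  B -> B C | T0 T1
  C -> b
  T0 -> a
  T1 -> b

CYK table (by increasing span):
  T[0,0] 'b' = {A,C,S,T1}  orig:{A,C,S}
  T[1,1] 'b' = {A,C,S,T1}  orig:{A,C,S}
  T[2,2] 'b' = {A,C,S,T1}  orig:{A,C,S}
  T[3,3] 'a' = {S,T0}  orig:{S}
  T[4,4] 'b' = {A,C,S,T1}  orig:{A,C,S}
  T[5,5] 'b' = {A,C,S,T1}  orig:{A,C,S}
  T[6,6] 'b' = {A,C,S,T1}  orig:{A,C,S}
  T[0,1] 'bb' = {A,S}
  T[1,2] 'bb' = {A,S}
  T[2,3] 'ba' = ∅
  T[3,4] 'ab' = {B}
  T[4,5] 'bb' = {A,S}
  T[5,6] 'bb' = {A,S}
  T[0,2] 'bbb' = {A,S}
  T[1,3] 'bba' = ∅
  T[2,4] 'bab' = {S}
  T[3,5] 'abb' = {B}
  T[4,6] 'bbb' = {A,S}
  T[0,3] 'bbba' = ∅
  T[1,4] 'bbab' = ∅
  T[2,5] 'babb' = {S}
  T[3,6] 'abbb' = {B}
  T[0,4] 'bbbab' = ∅
  T[1,5] 'bbabb' = ∅
  T[2,6] 'babbb' = {S}
  T[0,5] 'bbbabb' = ∅
  T[1,6] 'bbabbb' = ∅
  T[0,6] 'bbbabbb' = ∅

S ∉ T[0,6] ⇒ NO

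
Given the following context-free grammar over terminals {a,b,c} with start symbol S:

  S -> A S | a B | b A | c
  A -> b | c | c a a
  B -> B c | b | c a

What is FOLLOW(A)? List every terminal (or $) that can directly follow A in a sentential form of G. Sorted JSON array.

Compute FIRST by fixpoint:
round 1:
  A via A→b: +{b}
  A via A→c: +{c}
  B via B→b: +{b}
  B via B→c a: +{c}
  S via S→A S: +{b,c}
  S via S→a B: +{a}
  FIRST[S]={a,b,c}  FIRST[A]={b,c}  FIRST[B]={b,c}
round 2: (stable)
  FIRST[S]={a,b,c}  FIRST[A]={b,c}  FIRST[B]={b,c}

FOLLOW iteration:
initialize: $ ∈ FOLLOW(S)
pass 1:
  B→B c: FOLLOW(B) ⊇ FIRST(c) = {c}; new: +{c}
  S→A S: FOLLOW(A) ⊇ FIRST(S) = {a,b,c}; new: +{a,b,c}
  S→a B: FOLLOW(B) ⊇ FOLLOW(S) ⊇ {$}; new: +{$}
  S→b A: FOLLOW(A) ⊇ FOLLOW(S) ⊇ {$}; new: +{$}
  FOLLOW(S)={$}  FOLLOW(A)={$,a,b,c}  FOLLOW(B)={$,c}
pass 2: (no change)
  FOLLOW(S)={$}  FOLLOW(A)={$,a,b,c}  FOLLOW(B)={$,c}

FOLLOW(A) = ["$", "a", "b", "c"]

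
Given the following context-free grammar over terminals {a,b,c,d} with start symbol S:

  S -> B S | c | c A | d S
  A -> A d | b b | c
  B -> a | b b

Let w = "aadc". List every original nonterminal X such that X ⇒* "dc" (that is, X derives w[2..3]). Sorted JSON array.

Convert to CNF:
  S -> B S | T0 S | T2 A | c
  A -> A T0 | T1 T1 | c
  B -> T1 T1 | a
  T0 -> d
  T1 -> b
  T2 -> c

CYK fill, restricted to cells inside w[2..3]:
  [2..2]={T0}  "d"  orig:{}
  [3..3]={A,S,T2}  "c"  orig:{A,S}
  [2..3]={S}  "dc"

Original NTs in T[2,3] deriving "dc": ["S"]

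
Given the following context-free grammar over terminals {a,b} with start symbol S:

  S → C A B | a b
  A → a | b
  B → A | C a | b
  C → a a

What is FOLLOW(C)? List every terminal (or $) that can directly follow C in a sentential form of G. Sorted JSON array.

FIRST sets, iterate to fixpoint:
pass 1:
  A via A→a: +{a}
  A via A→b: +{b}
  B via B→A: +{a,b}
  C via C→a a: +{a}
  S via S→C A B: +{a}
  FIRST[S]={a}  FIRST[A]={a,b}  FIRST[B]={a,b}  FIRST[C]={a}
pass 2: (no change)
  FIRST[S]={a}  FIRST[A]={a,b}  FIRST[B]={a,b}  FIRST[C]={a}

Compute FOLLOW by fixpoint:
initialize: $ ∈ FOLLOW(S)
round 1:
  B→C a: FOLLOW(C) ⊇ FIRST(a) = {a}; new: +{a}
  S→C A B: FOLLOW(C) ⊇ FIRST(A) = {a,b}; new: +{b}
  S→C A B: FOLLOW(A) ⊇ FIRST(B) = {a,b}; new: +{a,b}
  S→C A B: FOLLOW(B) ⊇ FOLLOW(S) ⊇ {$}; new: +{$}
  S: {$}  A: {a,b}  B: {$}  C: {a,b}
round 2:
  B→A: FOLLOW(A) ⊇ FOLLOW(B) ⊇ {$}; new: +{$}
  S: {$}  A: {$,a,b}  B: {$}  C: {a,b}
round 3: — fixpoint
  S: {$}  A: {$,a,b}  B: {$}  C: {a,b}

FOLLOW(C) = ["a", "b"]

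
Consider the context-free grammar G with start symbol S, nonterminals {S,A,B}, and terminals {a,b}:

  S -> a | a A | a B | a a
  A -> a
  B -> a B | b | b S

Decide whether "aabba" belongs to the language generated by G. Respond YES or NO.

CNF form of G:
  S -> T0 A | T0 B | T0 T0 | a
  A -> a
  B -> T0 B | T1 S | b
  T0 -> a
  T1 -> b

CYK fill:
  T[0,0] 'a' = {A,S,T0}  orig:{A,S}
  T[1,1] 'a' = {A,S,T0}  orig:{A,S}
  T[2,2] 'b' = {B,T1}  orig:{B}
  T[3,3] 'b' = {B,T1}  orig:{B}
  T[4,4] 'a' = {A,S,T0}  orig:{A,S}
  T[0,1] 'aa' = {S}
  T[1,2] 'ab' = {B,S}
  T[2,3] 'bb' = ∅
  T[3,4] 'ba' = {B}
  T[0,2] 'aab' = {B,S}
  T[1,3] 'abb' = ∅
  T[2,4] 'bba' = ∅
  T[0,3] 'aabb' = ∅
  T[1,4] 'abba' = ∅
  T[0,4] 'aabba' = ∅

S ∉ T[0,4] ⇒ NO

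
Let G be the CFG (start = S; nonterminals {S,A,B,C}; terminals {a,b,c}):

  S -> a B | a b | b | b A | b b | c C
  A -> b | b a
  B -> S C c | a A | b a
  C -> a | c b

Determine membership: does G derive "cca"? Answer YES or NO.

Convert to CNF:
  S -> T0 A | T0 T0 | T1 B | T1 T0 | T2 C | b
  A -> T0 T1 | b
  B -> S X3 | T0 T1 | T1 A
  C -> T2 T0 | a
  T0 -> b
  T1 -> a
  T2 -> c
  X3 -> C T2

Fill CYK table bottom-up:
  [0..0]={T2}  "c"  orig:{}
  [1..1]={T2}  "c"  orig:{}
  [2..2]={C,T1}  "a"  orig:{C}
  [0..1]=∅  "cc"
  [1..2]={S}  "ca"
  [0..2]=∅  "cca"

S ∉ T[0,2] ⇒ NO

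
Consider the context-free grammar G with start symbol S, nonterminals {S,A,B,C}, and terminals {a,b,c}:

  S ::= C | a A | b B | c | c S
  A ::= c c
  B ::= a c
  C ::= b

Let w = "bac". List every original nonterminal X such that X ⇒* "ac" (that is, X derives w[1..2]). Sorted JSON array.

CNF form of G:
  S -> T0 S | T1 A | T2 B | b | c
  A -> T0 T0
  B -> T1 T0
  C -> b
  T0 -> c
  T1 -> a
  T2 -> b

CYK fill — only the sub-triangle for w[1..2]:
  [1..1]={T1}  "a"  orig:{}
  [2..2]={S,T0}  "c"  orig:{S}
  [1..2]={B}  "ac"

Original NTs in T[1,2] deriving "ac": ["B"]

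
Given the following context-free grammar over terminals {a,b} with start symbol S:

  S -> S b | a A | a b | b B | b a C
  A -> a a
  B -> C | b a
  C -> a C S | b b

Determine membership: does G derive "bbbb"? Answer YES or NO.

Convert to CNF:
  S -> S T1 | T0 A | T0 T1 | T1 B | T1 X4
  A -> T0 T0
  B -> T0 X2 | T1 T0 | T1 T1
  C -> T0 X3 | T1 T1
  T0 -> a
  T1 -> b
  X2 -> C S
  X3 -> C S
  X4 -> T0 C

CYK fill:
  cell(0,0) b: {T1}  orig:{}
  cell(1,1) b: {T1}  orig:{}
  cell(2,2) b: {T1}  orig:{}
  cell(3,3) b: {T1}  orig:{}
  cell(0,1) bb: {B,C}
  cell(1,2) bb: {B,C}
  cell(2,3) bb: {B,C}
  cell(0,2) bbb: {S}
  cell(1,3) bbb: {S}
  cell(0,3) bbbb: {S}

S ∈ T[0,3] ⇒ YES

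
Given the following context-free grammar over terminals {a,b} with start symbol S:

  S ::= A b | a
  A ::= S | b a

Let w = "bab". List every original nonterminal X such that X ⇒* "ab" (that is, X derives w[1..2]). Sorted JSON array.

CNF form of G:
  S -> A T0 | a
  A -> A T0 | T0 T1 | a
  T0 -> b
  T1 -> a

Fill CYK table bottom-up, restricted to cells inside w[1..2]:
  [1..1]={A,S,T1}  "a"  orig:{A,S}
  [2..2]={T0}  "b"  orig:{}
  [1..2]={A,S}  "ab"

Original NTs in T[1,2] deriving "ab": ["A", "S"]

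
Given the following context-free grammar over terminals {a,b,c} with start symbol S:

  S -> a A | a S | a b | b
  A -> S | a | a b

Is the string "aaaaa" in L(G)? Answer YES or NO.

Convert to CNF:
  S -> T0 A | T0 S | T0 T1 | b
  A -> T0 A | T0 S | T0 T1 | a | b
  T0 -> a
  T1 -> b

CYK fill:
  [0..0]={A,T0}  "a"  orig:{A}
  [1..1]={A,T0}  "a"  orig:{A}
  [2..2]={A,T0}  "a"  orig:{A}
  [3..3]={A,T0}  "a"  orig:{A}
  [4..4]={A,T0}  "a"  orig:{A}
  [0..1]={A,S}  "aa"
  [1..2]={A,S}  "aa"
  [2..3]={A,S}  "aa"
  [3..4]={A,S}  "aa"
  [0..2]={A,S}  "aaa"
  [1..3]={A,S}  "aaa"
  [2..4]={A,S}  "aaa"
  [0..3]={A,S}  "aaaa"
  [1..4]={A,S}  "aaaa"
  [0..4]={A,S}  "aaaaa"

S ∈ T[0,4] ⇒ YES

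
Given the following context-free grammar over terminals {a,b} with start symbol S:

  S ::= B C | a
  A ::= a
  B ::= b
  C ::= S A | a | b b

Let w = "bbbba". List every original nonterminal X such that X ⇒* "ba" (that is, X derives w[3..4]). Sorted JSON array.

CNF form of G:
  S -> B C | a
  A -> a
  B -> b
  C -> S A | T0 T0 | a
  T0 -> b

CYK table (by increasing span) — only the sub-triangle for w[3..4]:
  cell(3,3) b: {B,T0}  orig:{B}
  cell(4,4) a: {A,C,S}
  cell(3,4) ba: {S}

Original NTs in T[3,4] deriving "ba": ["S"]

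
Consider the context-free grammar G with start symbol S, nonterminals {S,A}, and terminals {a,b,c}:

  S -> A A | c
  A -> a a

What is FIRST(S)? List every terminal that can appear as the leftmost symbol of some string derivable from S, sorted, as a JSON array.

FIRST iteration:
iter 1:
  A via A→a a: +{a}
  S via S→A A: +{a}
  S via S→c: +{c}
  FIRST(S)={a,c}  FIRST(A)={a}
iter 2: — fixpoint
  FIRST(S)={a,c}  FIRST(A)={a}

FIRST(S) = ["a", "c"]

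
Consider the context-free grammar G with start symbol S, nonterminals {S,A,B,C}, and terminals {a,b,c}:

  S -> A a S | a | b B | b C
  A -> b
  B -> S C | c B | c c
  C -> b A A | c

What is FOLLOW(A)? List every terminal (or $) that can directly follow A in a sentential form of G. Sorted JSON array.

Compute FIRST by fixpoint:
round 1:
  A via A→b: +{b}
  B via B→c B: +{c}
  C via C→b A A: +{b}
  C via C→c: +{c}
  S via S→A a S: +{b}
  S via S→a: +{a}
  FIRST[S]={a,b}  FIRST[A]={b}  FIRST[B]={c}  FIRST[C]={b,c}
round 2:
  B via B→S C: +{a,b}
  FIRST[S]={a,b}  FIRST[A]={b}  FIRST[B]={a,b,c}  FIRST[C]={b,c}
round 3: — fixpoint
  FIRST[S]={a,b}  FIRST[A]={b}  FIRST[B]={a,b,c}  FIRST[C]={b,c}

FOLLOW sets:
initialize: $ ∈ FOLLOW(S)
pass 1:
  B→S C: FOLLOW(S) ⊇ FIRST(C) = {b,c}; new: +{b,c}
  C→b A A: FOLLOW(A) ⊇ FIRST(A) = {b}; new: +{b}
  S→A a S: FOLLOW(A) ⊇ FIRST(a) = {a}; new: +{a}
  S→b B: FOLLOW(B) ⊇ FOLLOW(S) ⊇ {$,b,c}; new: +{$,b,c}
  S→b C: FOLLOW(C) ⊇ FOLLOW(S) ⊇ {$,b,c}; new: +{$,b,c}
  S: {$,b,c}  A: {a,b}  B: {$,b,c}  C: {$,b,c}
pass 2:
  C→b A A: FOLLOW(A) ⊇ FOLLOW(C) ⊇ {$,b,c}; new: +{$,c}
  S: {$,b,c}  A: {$,a,b,c}  B: {$,b,c}  C: {$,b,c}
pass 3: done
  S: {$,b,c}  A: {$,a,b,c}  B: {$,b,c}  C: {$,b,c}

FOLLOW(A) = ["$", "a", "b", "c"]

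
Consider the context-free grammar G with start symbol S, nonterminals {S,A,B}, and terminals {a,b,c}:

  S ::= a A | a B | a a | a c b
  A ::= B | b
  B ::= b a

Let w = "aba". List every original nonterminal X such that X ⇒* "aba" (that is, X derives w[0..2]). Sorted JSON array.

CNF form of G:
  S -> T1 A | T1 B | T1 T1 | T1 X3
  A -> T0 T1 | b
  B -> T0 T1
  T0 -> b
  T1 -> a
  T2 -> c
  X3 -> T2 T0

CYK fill, restricted to cells inside w[0..2]:
  [0..0]={T1}  "a"  orig:{}
  [1..1]={A,T0}  "b"  orig:{A}
  [2..2]={T1}  "a"  orig:{}
  [0..1]={S}  "ab"
  [1..2]={A,B}  "ba"
  [0..2]={S}  "aba"

Original NTs in T[0,2] deriving "aba": ["S"]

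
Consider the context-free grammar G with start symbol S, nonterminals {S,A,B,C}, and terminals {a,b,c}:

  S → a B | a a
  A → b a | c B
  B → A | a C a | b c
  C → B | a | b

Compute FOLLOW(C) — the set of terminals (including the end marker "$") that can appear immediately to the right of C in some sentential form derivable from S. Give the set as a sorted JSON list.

Compute FIRST by fixpoint:
iter 1:
  A via A→b a: +{b}
  A via A→c B: +{c}
  B via B→A: +{b,c}
  B via B→a C a: +{a}
  C via C→B: +{a,b,c}
  S via S→a B: +{a}
  FIRST(S)={a}  FIRST(A)={b,c}  FIRST(B)={a,b,c}  FIRST(C)={a,b,c}
iter 2: — fixpoint
  FIRST(S)={a}  FIRST(A)={b,c}  FIRST(B)={a,b,c}  FIRST(C)={a,b,c}

FOLLOW iteration:
seed FOLLOW(S) with $
round 1:
  B→a C a: FOLLOW(C) ⊇ FIRST(a) = {a}; new: +{a}
  C→B: FOLLOW(B) ⊇ FOLLOW(C) ⊇ {a}; new: +{a}
  S→a B: FOLLOW(B) ⊇ FOLLOW(S) ⊇ {$}; new: +{$}
  FOLLOW(S)={$}  FOLLOW(A)={}  FOLLOW(B)={$,a}  FOLLOW(C)={a}
round 2:
  B→A: FOLLOW(A) ⊇ FOLLOW(B) ⊇ {$,a}; new: +{$,a}
  FOLLOW(S)={$}  FOLLOW(A)={$,a}  FOLLOW(B)={$,a}  FOLLOW(C)={a}
round 3: — fixpoint
  FOLLOW(S)={$}  FOLLOW(A)={$,a}  FOLLOW(B)={$,a}  FOLLOW(C)={a}

FOLLOW(C) = ["a"]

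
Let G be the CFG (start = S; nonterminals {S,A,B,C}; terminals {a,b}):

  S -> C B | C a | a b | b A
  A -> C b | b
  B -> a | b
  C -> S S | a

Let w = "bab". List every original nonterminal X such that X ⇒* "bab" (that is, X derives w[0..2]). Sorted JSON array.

CNF form of G:
  S -> C B | C T1 | T0 A | T1 T0
  A -> C T0 | b
  B -> a | b
  C -> S S | a
  T0 -> b
  T1 -> a

CYK fill (cells [i..j] with 0 ≤ i ≤ j ≤ 2 only):
  cell(0,0) b: {A,B,T0}  orig:{A,B}
  cell(1,1) a: {B,C,T1}  orig:{B,C}
  cell(2,2) b: {A,B,T0}  orig:{A,B}
  cell(0,1) ba: ∅
  cell(1,2) ab: {A,S}
  cell(0,2) bab: {S}

Original NTs in T[0,2] deriving "bab": ["S"]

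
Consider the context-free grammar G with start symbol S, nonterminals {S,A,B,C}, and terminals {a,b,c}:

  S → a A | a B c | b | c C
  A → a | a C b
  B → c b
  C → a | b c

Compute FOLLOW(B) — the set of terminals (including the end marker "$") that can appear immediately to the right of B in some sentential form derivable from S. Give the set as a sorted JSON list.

FIRST iteration:
iter 1:
  A via A→a: +{a}
  B via B→c b: +{c}
  C via C→a: +{a}
  C via C→b c: +{b}
  S via S→a A: +{a}
  S via S→b: +{b}
  S via S→c C: +{c}
  FIRST[S]={a,b,c}  FIRST[A]={a}  FIRST[B]={c}  FIRST[C]={a,b}
iter 2: done
  FIRST[S]={a,b,c}  FIRST[A]={a}  FIRST[B]={c}  FIRST[C]={a,b}

FOLLOW sets:
initialize: $ ∈ FOLLOW(S)
iter 1:
  A→a C b: FOLLOW(C) ⊇ FIRST(b) = {b}; new: +{b}
  S→a A: FOLLOW(A) ⊇ FOLLOW(S) ⊇ {$}; new: +{$}
  S→a B c: FOLLOW(B) ⊇ FIRST(c) = {c}; new: +{c}
  S→c C: FOLLOW(C) ⊇ FOLLOW(S) ⊇ {$}; new: +{$}
  FOLLOW[S]={$}  FOLLOW[A]={$}  FOLLOW[B]={c}  FOLLOW[C]={$,b}
iter 2: done
  FOLLOW[S]={$}  FOLLOW[A]={$}  FOLLOW[B]={c}  FOLLOW[C]={$,b}

FOLLOW(B) = ["c"]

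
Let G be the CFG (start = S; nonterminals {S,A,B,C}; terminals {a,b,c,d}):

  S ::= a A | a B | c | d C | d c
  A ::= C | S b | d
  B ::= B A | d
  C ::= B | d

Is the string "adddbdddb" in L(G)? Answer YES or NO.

Convert to CNF:
  S -> T1 A | T1 B | T2 C | T2 T3 | c
  A -> B A | S T0 | d
  B -> B A | d
  C -> B A | d
  T0 -> b
  T1 -> a
  T2 -> d
  T3 -> c

CYK table (by increasing span):
  T[0,0] 'a' = {T1}  orig:{}
  T[1,1] 'd' = {A,B,C,T2}  orig:{A,B,C}
  T[2,2] 'd' = {A,B,C,T2}  orig:{A,B,C}
  T[3,3] 'd' = {A,B,C,T2}  orig:{A,B,C}
  T[4,4] 'b' = {T0}  orig:{}
  T[5,5] 'd' = {A,B,C,T2}  orig:{A,B,C}
  T[6,6] 'd' = {A,B,C,T2}  orig:{A,B,C}
  T[7,7] 'd' = {A,B,C,T2}  orig:{A,B,C}
  T[8,8] 'b' = {T0}  orig:{}
  T[0,1] 'ad' = {S}
  T[1,2] 'dd' = {A,B,C,S}
  T[2,3] 'dd' = {A,B,C,S}
  T[3,4] 'db' = ∅
  T[4,5] 'bd' = ∅
  T[5,6] 'dd' = {A,B,C,S}
  T[6,7] 'dd' = {A,B,C,S}
  T[7,8] 'db' = ∅
  T[0,2] 'add' = {S}
  T[1,3] 'ddd' = {A,B,C,S}
  T[2,4] 'ddb' = {A}
  T[3,5] 'dbd' = ∅
  T[4,6] 'bdd' = ∅
  T[5,7] 'ddd' = {A,B,C,S}
  T[6,8] 'ddb' = {A}
  T[0,3] 'addd' = {S}
  T[1,4] 'dddb' = {A,B,C}
  T[2,5] 'ddbd' = ∅
  T[3,6] 'dbdd' = ∅
  T[4,7] 'bddd' = ∅
  T[5,8] 'dddb' = {A,B,C}
  T[0,4] 'adddb' = {A,S}
  T[1,5] 'dddbd' = {A,B,C}
  T[2,6] 'ddbdd' = ∅
  T[3,7] 'dbddd' = ∅
  T[4,8] 'bdddb' = ∅
  T[0,5] 'adddbd' = {S}
  T[1,6] 'dddbdd' = {A,B,C}
  T[2,7] 'ddbddd' = ∅
  T[3,8] 'dbdddb' = ∅
  T[0,6] 'adddbdd' = {S}
  T[1,7] 'dddbddd' = {A,B,C}
  T[2,8] 'ddbdddb' = ∅
  T[0,7] 'adddbddd' = {S}
  T[1,8] 'dddbdddb' = {A,B,C}
  T[0,8] 'adddbdddb' = {A,S}

S ∈ T[0,8] ⇒ YES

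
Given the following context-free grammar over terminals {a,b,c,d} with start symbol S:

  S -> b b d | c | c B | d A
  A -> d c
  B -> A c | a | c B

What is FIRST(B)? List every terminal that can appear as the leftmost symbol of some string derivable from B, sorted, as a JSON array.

Compute FIRST by fixpoint:
[1]
  A via A→d c: +{d}
  B via B→A c: +{d}
  B via B→a: +{a}
  B via B→c B: +{c}
  S via S→b b d: +{b}
  S via S→c: +{c}
  S via S→d A: +{d}
  FIRST(S)={b,c,d}  FIRST(A)={d}  FIRST(B)={a,c,d}
[2] (no change)
  FIRST(S)={b,c,d}  FIRST(A)={d}  FIRST(B)={a,c,d}

FIRST(B) = ["a", "c", "d"]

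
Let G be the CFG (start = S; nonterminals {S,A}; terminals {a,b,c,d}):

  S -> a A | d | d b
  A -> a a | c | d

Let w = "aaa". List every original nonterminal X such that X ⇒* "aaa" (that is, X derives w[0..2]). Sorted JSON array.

CNF form of G:
  S -> T0 A | T1 T2 | d
  A -> T0 T0 | c | d
  T0 -> a
  T1 -> d
  T2 -> b

Fill CYK table bottom-up — only the sub-triangle for w[0..2]:
  cell(0,0) a: {T0}  orig:{}
  cell(1,1) a: {T0}  orig:{}
  cell(2,2) a: {T0}  orig:{}
  cell(0,1) aa: {A}
  cell(1,2) aa: {A}
  cell(0,2) aaa: {S}

Original NTs in T[0,2] deriving "aaa": ["S"]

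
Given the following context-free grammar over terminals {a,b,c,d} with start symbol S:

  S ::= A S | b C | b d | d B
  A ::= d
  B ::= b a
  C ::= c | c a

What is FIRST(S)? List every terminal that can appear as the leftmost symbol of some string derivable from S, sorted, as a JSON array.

FIRST sets, iterate to fixpoint:
[1]
  A via A→d: +{d}
  B via B→b a: +{b}
  C via C→c: +{c}
  S via S→A S: +{d}
  S via S→b C: +{b}
  FIRST[S]={b,d}  FIRST[A]={d}  FIRST[B]={b}  FIRST[C]={c}
[2] — fixpoint
  FIRST[S]={b,d}  FIRST[A]={d}  FIRST[B]={b}  FIRST[C]={c}

FIRST(S) = ["b", "d"]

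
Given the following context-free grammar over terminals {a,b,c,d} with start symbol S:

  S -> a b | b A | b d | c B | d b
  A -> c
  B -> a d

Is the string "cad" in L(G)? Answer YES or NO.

CNF form of G:
  S -> T0 T2 | T1 T2 | T2 A | T2 T1 | T3 B
  A -> c
  B -> T0 T1
  T0 -> a
  T1 -> d
  T2 -> b
  T3 -> c

CYK table (by increasing span):
  T[0,0] 'c' = {A,T3}  orig:{A}
  T[1,1] 'a' = {T0}  orig:{}
  T[2,2] 'd' = {T1}  orig:{}
  T[0,1] 'ca' = ∅
  T[1,2] 'ad' = {B}
  T[0,2] 'cad' = {S}

S ∈ T[0,2] ⇒ YES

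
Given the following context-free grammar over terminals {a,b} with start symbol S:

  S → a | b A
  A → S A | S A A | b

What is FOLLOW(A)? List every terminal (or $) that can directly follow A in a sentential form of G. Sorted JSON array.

FIRST sets, iterate to fixpoint:
pass 1:
  A via A→b: +{b}
  S via S→a: +{a}
  S via S→b A: +{b}
  FIRST(S)={a,b}  FIRST(A)={b}
pass 2:
  A via A→S A: +{a}
  FIRST(S)={a,b}  FIRST(A)={a,b}
pass 3: (no change)
  FIRST(S)={a,b}  FIRST(A)={a,b}

FOLLOW sets:
initialize: $ ∈ FOLLOW(S)
[1]
  A→S A: FOLLOW(S) ⊇ FIRST(A) = {a,b}; new: +{a,b}
  A→S A A: FOLLOW(A) ⊇ FIRST(A) = {a,b}; new: +{a,b}
  S→b A: FOLLOW(A) ⊇ FOLLOW(S) ⊇ {$,a,b}; new: +{$}
  FOLLOW[S]={$,a,b}  FOLLOW[A]={$,a,b}
[2] (stable)
  FOLLOW[S]={$,a,b}  FOLLOW[A]={$,a,b}

FOLLOW(A) = ["$", "a", "b"]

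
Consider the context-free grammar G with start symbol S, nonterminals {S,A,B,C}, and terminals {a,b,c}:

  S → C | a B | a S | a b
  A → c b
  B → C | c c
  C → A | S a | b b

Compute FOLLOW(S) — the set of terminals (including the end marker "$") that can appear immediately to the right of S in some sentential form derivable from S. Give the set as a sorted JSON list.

FIRST sets, iterate to fixpoint:
pass 1:
  A via A→c b: +{c}
  B via B→c c: +{c}
  C via C→A: +{c}
  C via C→b b: +{b}
  S via S→C: +{b,c}
  S via S→a B: +{a}
  FIRST(S)={a,b,c}  FIRST(A)={c}  FIRST(B)={c}  FIRST(C)={b,c}
pass 2:
  B via B→C: +{b}
  C via C→S a: +{a}
  FIRST(S)={a,b,c}  FIRST(A)={c}  FIRST(B)={b,c}  FIRST(C)={a,b,c}
pass 3:
  B via B→C: +{a}
  FIRST(S)={a,b,c}  FIRST(A)={c}  FIRST(B)={a,b,c}  FIRST(C)={a,b,c}
pass 4: (stable)
  FIRST(S)={a,b,c}  FIRST(A)={c}  FIRST(B)={a,b,c}  FIRST(C)={a,b,c}

FOLLOW iteration:
seed FOLLOW(S) with $
[1]
  C→S a: FOLLOW(S) ⊇ FIRST(a) = {a}; new: +{a}
  S→C: FOLLOW(C) ⊇ FOLLOW(S) ⊇ {$,a}; new: +{$,a}
  S→a B: FOLLOW(B) ⊇ FOLLOW(S) ⊇ {$,a}; new: +{$,a}
  S: {$,a}  A: {}  B: {$,a}  C: {$,a}
[2]
  C→A: FOLLOW(A) ⊇ FOLLOW(C) ⊇ {$,a}; new: +{$,a}
  S: {$,a}  A: {$,a}  B: {$,a}  C: {$,a}
[3] — fixpoint
  S: {$,a}  A: {$,a}  B: {$,a}  C: {$,a}

FOLLOW(S) = ["$", "a"]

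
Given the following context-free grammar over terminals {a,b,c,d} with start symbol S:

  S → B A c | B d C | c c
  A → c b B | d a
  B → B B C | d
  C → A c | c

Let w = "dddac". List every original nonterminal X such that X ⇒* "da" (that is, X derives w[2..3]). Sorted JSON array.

CNF form of G:
  S -> B X6 | B X7 | T0 T0
  A -> T0 X4 | T2 T3
  B -> B X5 | d
  C -> A T0 | c
  T0 -> c
  T1 -> b
  T2 -> d
  T3 -> a
  X4 -> T1 B
  X5 -> B C
  X6 -> A T0
  X7 -> T2 C

CYK fill, restricted to cells inside w[2..3]:
  [2..2]={B,T2}  "d"  orig:{B}
  [3..3]={T3}  "a"  orig:{}
  [2..3]={A}  "da"

Original NTs in T[2,3] deriving "da": ["A"]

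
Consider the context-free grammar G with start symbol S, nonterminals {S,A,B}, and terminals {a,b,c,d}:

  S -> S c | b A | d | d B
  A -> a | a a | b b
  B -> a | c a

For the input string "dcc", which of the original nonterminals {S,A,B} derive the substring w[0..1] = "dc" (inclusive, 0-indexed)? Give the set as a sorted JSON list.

CNF form of G:
  S -> S T2 | T1 A | T3 B | d
  A -> T0 T0 | T1 T1 | a
  B -> T2 T0 | a
  T0 -> a
  T1 -> b
  T2 -> c
  T3 -> d

CYK table (by increasing span) — only the sub-triangle for w[0..1]:
  T[0,0] 'd' = {S,T3}  orig:{S}
  T[1,1] 'c' = {T2}  orig:{}
  T[0,1] 'dc' = {S}

Original NTs in T[0,1] deriving "dc": ["S"]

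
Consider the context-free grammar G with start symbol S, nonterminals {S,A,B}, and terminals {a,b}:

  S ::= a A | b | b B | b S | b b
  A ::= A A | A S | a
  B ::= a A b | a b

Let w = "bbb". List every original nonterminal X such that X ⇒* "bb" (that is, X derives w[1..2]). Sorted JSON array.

Convert to CNF:
  S -> T0 A | T1 B | T1 S | T1 T1 | b
  A -> A A | A S | a
  B -> T0 T1 | T0 X2
  T0 -> a
  T1 -> b
  X2 -> A T1

CYK table (by increasing span) (cells [i..j] with 1 ≤ i ≤ j ≤ 2 only):
  [1..1]={S,T1}  "b"  orig:{S}
  [2..2]={S,T1}  "b"  orig:{S}
  [1..2]={S}  "bb"

Original NTs in T[1,2] deriving "bb": ["S"]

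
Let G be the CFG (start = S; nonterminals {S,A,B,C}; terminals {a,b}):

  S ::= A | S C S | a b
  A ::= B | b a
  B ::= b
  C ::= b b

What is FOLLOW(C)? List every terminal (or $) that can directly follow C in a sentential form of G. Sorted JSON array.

FIRST sets, iterate to fixpoint:
pass 1:
  A via A→b a: +{b}
  B via B→b: +{b}
  C via C→b b: +{b}
  S via S→A: +{b}
  S via S→a b: +{a}
  FIRST[S]={a,b}  FIRST[A]={b}  FIRST[B]={b}  FIRST[C]={b}
pass 2: (no change)
  FIRST[S]={a,b}  FIRST[A]={b}  FIRST[B]={b}  FIRST[C]={b}

Compute FOLLOW by fixpoint:
seed FOLLOW(S) with $
iter 1:
  S→A: FOLLOW(A) ⊇ FOLLOW(S) ⊇ {$}; new: +{$}
  S→S C S: FOLLOW(S) ⊇ FIRST(C) = {b}; new: +{b}
  S→S C S: FOLLOW(C) ⊇ FIRST(S) = {a,b}; new: +{a,b}
  FOLLOW(S)={$,b}  FOLLOW(A)={$}  FOLLOW(B)={}  FOLLOW(C)={a,b}
iter 2:
  A→B: FOLLOW(B) ⊇ FOLLOW(A) ⊇ {$}; new: +{$}
  S→A: FOLLOW(A) ⊇ FOLLOW(S) ⊇ {$,b}; new: +{b}
  FOLLOW(S)={$,b}  FOLLOW(A)={$,b}  FOLLOW(B)={$}  FOLLOW(C)={a,b}
iter 3:
  A→B: FOLLOW(B) ⊇ FOLLOW(A) ⊇ {$,b}; new: +{b}
  FOLLOW(S)={$,b}  FOLLOW(A)={$,b}  FOLLOW(B)={$,b}  FOLLOW(C)={a,b}
iter 4: — fixpoint
  FOLLOW(S)={$,b}  FOLLOW(A)={$,b}  FOLLOW(B)={$,b}  FOLLOW(C)={a,b}

FOLLOW(C) = ["a", "b"]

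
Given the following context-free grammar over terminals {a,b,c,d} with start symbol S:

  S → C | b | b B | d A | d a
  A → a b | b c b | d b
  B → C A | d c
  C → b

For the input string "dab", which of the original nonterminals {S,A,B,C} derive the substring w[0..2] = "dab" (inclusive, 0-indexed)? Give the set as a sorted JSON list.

Convert to CNF:
  S -> T1 B | T3 A | T3 T0 | b
  A -> T0 T1 | T1 X4 | T3 T1
  B -> C A | T3 T2
  C -> b
  T0 -> a
  T1 -> b
  T2 -> c
  T3 -> d
  X4 -> T2 T1

CYK table (by increasing span) — only the sub-triangle for w[0..2]:
  cell(0,0) d: {T3}  orig:{}
  cell(1,1) a: {T0}  orig:{}
  cell(2,2) b: {C,S,T1}  orig:{C,S}
  cell(0,1) da: {S}
  cell(1,2) ab: {A}
  cell(0,2) dab: {S}

Original NTs in T[0,2] deriving "dab": ["S"]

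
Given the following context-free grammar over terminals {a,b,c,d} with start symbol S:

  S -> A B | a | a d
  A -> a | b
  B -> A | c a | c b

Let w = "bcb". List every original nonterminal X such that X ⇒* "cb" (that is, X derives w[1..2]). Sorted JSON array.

CNF form of G:
  S -> A B | T1 T3 | a
  A -> a | b
  B -> T0 T1 | T0 T2 | a | b
  T0 -> c
  T1 -> a
  T2 -> b
  T3 -> d

CYK fill (cells [i..j] with 1 ≤ i ≤ j ≤ 2 only):
  cell(1,1) c: {T0}  orig:{}
  cell(2,2) b: {A,B,T2}  orig:{A,B}
  cell(1,2) cb: {B}

Original NTs in T[1,2] deriving "cb": ["B"]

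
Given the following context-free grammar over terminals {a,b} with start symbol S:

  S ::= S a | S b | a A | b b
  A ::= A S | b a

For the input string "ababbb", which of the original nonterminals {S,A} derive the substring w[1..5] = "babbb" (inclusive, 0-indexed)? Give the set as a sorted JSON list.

CNF form of G:
  S -> S T0 | S T1 | T0 T0 | T1 A
  A -> A S | T0 T1
  T0 -> b
  T1 -> a

Fill CYK table bottom-up, restricted to cells inside w[1..5]:
  [1..1]={T0}  "b"  orig:{}
  [2..2]={T1}  "a"  orig:{}
  [3..3]={T0}  "b"  orig:{}
  [4..4]={T0}  "b"  orig:{}
  [5..5]={T0}  "b"  orig:{}
  [1..2]={A}  "ba"
  [2..3]=∅  "ab"
  [3..4]={S}  "bb"
  [4..5]={S}  "bb"
  [1..3]=∅  "bab"
  [2..4]=∅  "abb"
  [3..5]={S}  "bbb"
  [1..4]={A}  "babb"
  [2..5]=∅  "abbb"
  [1..5]={A}  "babbb"

Original NTs in T[1,5] deriving "babbb": ["A"]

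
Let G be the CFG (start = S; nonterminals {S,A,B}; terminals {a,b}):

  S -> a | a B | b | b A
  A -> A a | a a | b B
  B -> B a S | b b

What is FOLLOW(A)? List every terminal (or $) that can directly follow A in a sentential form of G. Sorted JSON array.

Compute FIRST by fixpoint:
iter 1:
  A via A→a a: +{a}
  A via A→b B: +{b}
  B via B→b b: +{b}
  S via S→a: +{a}
  S via S→b: +{b}
  FIRST(S)={a,b}  FIRST(A)={a,b}  FIRST(B)={b}
iter 2: — fixpoint
  FIRST(S)={a,b}  FIRST(A)={a,b}  FIRST(B)={b}

Compute FOLLOW by fixpoint:
FOLLOW(S) := {$}
[1]
  A→A a: FOLLOW(A) ⊇ FIRST(a) = {a}; new: +{a}
  A→b B: FOLLOW(B) ⊇ FOLLOW(A) ⊇ {a}; new: +{a}
  B→B a S: FOLLOW(S) ⊇ FOLLOW(B) ⊇ {a}; new: +{a}
  S→a B: FOLLOW(B) ⊇ FOLLOW(S) ⊇ {$,a}; new: +{$}
  S→b A: FOLLOW(A) ⊇ FOLLOW(S) ⊇ {$,a}; new: +{$}
  S: {$,a}  A: {$,a}  B: {$,a}
[2] (no change)
  S: {$,a}  A: {$,a}  B: {$,a}

FOLLOW(A) = ["$", "a"]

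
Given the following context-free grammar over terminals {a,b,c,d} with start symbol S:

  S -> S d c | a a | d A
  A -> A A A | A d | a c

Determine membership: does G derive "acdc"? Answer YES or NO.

CNF form of G:
  S -> S X4 | T0 A | T1 T1
  A -> A T0 | A X3 | T1 T2
  T0 -> d
  T1 -> a
  T2 -> c
  X3 -> A A
  X4 -> T0 T2

CYK table (by increasing span):
  cell(0,0) a: {T1}  orig:{}
  cell(1,1) c: {T2}  orig:{}
  cell(2,2) d: {T0}  orig:{}
  cell(3,3) c: {T2}  orig:{}
  cell(0,1) ac: {A}
  cell(1,2) cd: ∅
  cell(2,3) dc: {X4}  orig:{}
  cell(0,2) acd: {A}
  cell(1,3) cdc: ∅
  cell(0,3) acdc: ∅

S ∉ T[0,3] ⇒ NO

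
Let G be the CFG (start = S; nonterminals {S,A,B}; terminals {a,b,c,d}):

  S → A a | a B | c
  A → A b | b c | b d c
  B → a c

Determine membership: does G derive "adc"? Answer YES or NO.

CNF form of G:
  S -> A T3 | T3 B | c
  A -> A T0 | T0 T1 | T0 X4
  B -> T3 T1
  T0 -> b
  T1 -> c
  T2 -> d
  T3 -> a
  X4 -> T2 T1

CYK fill:
  T[0,0] 'a' = {T3}  orig:{}
  T[1,1] 'd' = {T2}  orig:{}
  T[2,2] 'c' = {S,T1}  orig:{S}
  T[0,1] 'ad' = ∅
  T[1,2] 'dc' = {X4}  orig:{}
  T[0,2] 'adc' = ∅

S ∉ T[0,2] ⇒ NO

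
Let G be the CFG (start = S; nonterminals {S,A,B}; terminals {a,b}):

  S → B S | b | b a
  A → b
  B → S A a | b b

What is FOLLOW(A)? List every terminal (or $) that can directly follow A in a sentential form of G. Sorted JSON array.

Compute FIRST by fixpoint:
iter 1:
  A via A→b: +{b}
  B via B→b b: +{b}
  S via S→B S: +{b}
  S: {b}  A: {b}  B: {b}
iter 2: done
  S: {b}  A: {b}  B: {b}

Compute FOLLOW by fixpoint:
initialize: $ ∈ FOLLOW(S)
iter 1:
  B→S A a: FOLLOW(S) ⊇ FIRST(A) = {b}; new: +{b}
  B→S A a: FOLLOW(A) ⊇ FIRST(a) = {a}; new: +{a}
  S→B S: FOLLOW(B) ⊇ FIRST(S) = {b}; new: +{b}
  S: {$,b}  A: {a}  B: {b}
iter 2: (no change)
  S: {$,b}  A: {a}  B: {b}

FOLLOW(A) = ["a"]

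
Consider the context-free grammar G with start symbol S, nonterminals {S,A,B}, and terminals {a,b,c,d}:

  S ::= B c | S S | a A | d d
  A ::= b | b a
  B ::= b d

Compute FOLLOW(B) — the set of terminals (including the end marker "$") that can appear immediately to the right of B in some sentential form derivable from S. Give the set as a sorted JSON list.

FIRST sets, iterate to fixpoint:
round 1:
  A via A→b: +{b}
  B via B→b d: +{b}
  S via S→B c: +{b}
  S via S→a A: +{a}
  S via S→d d: +{d}
  S: {a,b,d}  A: {b}  B: {b}
round 2: (stable)
  S: {a,b,d}  A: {b}  B: {b}

FOLLOW sets:
seed FOLLOW(S) with $
round 1:
  S→B c: FOLLOW(B) ⊇ FIRST(c) = {c}; new: +{c}
  S→S S: FOLLOW(S) ⊇ FIRST(S) = {a,b,d}; new: +{a,b,d}
  S→a A: FOLLOW(A) ⊇ FOLLOW(S) ⊇ {$,a,b,d}; new: +{$,a,b,d}
  S: {$,a,b,d}  A: {$,a,b,d}  B: {c}
round 2: (stable)
  S: {$,a,b,d}  A: {$,a,b,d}  B: {c}

FOLLOW(B) = ["c"]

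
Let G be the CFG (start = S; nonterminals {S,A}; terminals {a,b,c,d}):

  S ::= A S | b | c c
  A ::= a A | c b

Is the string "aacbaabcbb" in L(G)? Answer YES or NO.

CNF form of G:
  S -> A S | T1 T1 | b
  A -> T0 A | T1 T2
  T0 -> a
  T1 -> c
  T2 -> b

CYK fill:
  cell(0,0) a: {T0}  orig:{}
  cell(1,1) a: {T0}  orig:{}
  cell(2,2) c: {T1}  orig:{}
  cell(3,3) b: {S,T2}  orig:{S}
  cell(4,4) a: {T0}  orig:{}
  cell(5,5) a: {T0}  orig:{}
  cell(6,6) b: {S,T2}  orig:{S}
  cell(7,7) c: {T1}  orig:{}
  cell(8,8) b: {S,T2}  orig:{S}
  cell(9,9) b: {S,T2}  orig:{S}
  cell(0,1) aa: ∅
  cell(1,2) ac: ∅
  cell(2,3) cb: {A}
  cell(3,4) ba: ∅
  cell(4,5) aa: ∅
  cell(5,6) ab: ∅
  cell(6,7) bc: ∅
  cell(7,8) cb: {A}
  cell(8,9) bb: ∅
  cell(0,2) aac: ∅
  cell(1,3) acb: {A}
  cell(2,4) cba: ∅
  cell(3,5) baa: ∅
  cell(4,6) aab: ∅
  cell(5,7) abc: ∅
  cell(6,8) bcb: ∅
  cell(7,9) cbb: {S}
  cell(0,3) aacb: {A}
  cell(1,4) acba: ∅
  cell(2,5) cbaa: ∅
  cell(3,6) baab: ∅
  cell(4,7) aabc: ∅
  cell(5,8) abcb: ∅
  cell(6,9) bcbb: ∅
  cell(0,4) aacba: ∅
  cell(1,5) acbaa: ∅
  cell(2,6) cbaab: ∅
  cell(3,7) baabc: ∅
  cell(4,8) aabcb: ∅
  cell(5,9) abcbb: ∅
  cell(0,5) aacbaa: ∅
  cell(1,6) acbaab: ∅
  cell(2,7) cbaabc: ∅
  cell(3,8) baabcb: ∅
  cell(4,9) aabcbb: ∅
  cell(0,6) aacbaab: ∅
  cell(1,7) acbaabc: ∅
  cell(2,8) cbaabcb: ∅
  cell(3,9) baabcbb: ∅
  cell(0,7) aacbaabc: ∅
  cell(1,8) acbaabcb: ∅
  cell(2,9) cbaabcbb: ∅
  cell(0,8) aacbaabcb: ∅
  cell(1,9) acbaabcbb: ∅
  cell(0,9) aacbaabcbb: ∅

S ∉ T[0,9] ⇒ NO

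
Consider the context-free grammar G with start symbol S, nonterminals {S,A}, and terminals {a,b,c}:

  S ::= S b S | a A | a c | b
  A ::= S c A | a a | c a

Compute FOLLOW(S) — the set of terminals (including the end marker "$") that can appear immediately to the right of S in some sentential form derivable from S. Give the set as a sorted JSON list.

FIRST sets, iterate to fixpoint:
round 1:
  A via A→a a: +{a}
  A via A→c a: +{c}
  S via S→a A: +{a}
  S via S→b: +{b}
  FIRST[S]={a,b}  FIRST[A]={a,c}
round 2:
  A via A→S c A: +{b}
  FIRST[S]={a,b}  FIRST[A]={a,b,c}
round 3: — fixpoint
  FIRST[S]={a,b}  FIRST[A]={a,b,c}

FOLLOW sets:
seed FOLLOW(S) with $
round 1:
  A→S c A: FOLLOW(S) ⊇ FIRST(c) = {c}; new: +{c}
  S→S b S: FOLLOW(S) ⊇ FIRST(b) = {b}; new: +{b}
  S→a A: FOLLOW(A) ⊇ FOLLOW(S) ⊇ {$,b,c}; new: +{$,b,c}
  S: {$,b,c}  A: {$,b,c}
round 2: (stable)
  S: {$,b,c}  A: {$,b,c}

FOLLOW(S) = ["$", "b", "c"]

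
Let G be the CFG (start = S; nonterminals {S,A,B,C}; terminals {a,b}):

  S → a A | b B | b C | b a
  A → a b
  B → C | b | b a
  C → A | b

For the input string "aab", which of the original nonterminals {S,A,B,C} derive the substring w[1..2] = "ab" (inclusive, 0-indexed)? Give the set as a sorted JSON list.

CNF form of G:
  S -> T0 A | T1 B | T1 C | T1 T0
  A -> T0 T1
  B -> T0 T1 | T1 T0 | b
  C -> T0 T1 | b
  T0 -> a
  T1 -> b

Fill CYK table bottom-up (cells [i..j] with 1 ≤ i ≤ j ≤ 2 only):
  [1..1]={T0}  "a"  orig:{}
  [2..2]={B,C,T1}  "b"  orig:{B,C}
  [1..2]={A,B,C}  "ab"

Original NTs in T[1,2] deriving "ab": ["A", "B", "C"]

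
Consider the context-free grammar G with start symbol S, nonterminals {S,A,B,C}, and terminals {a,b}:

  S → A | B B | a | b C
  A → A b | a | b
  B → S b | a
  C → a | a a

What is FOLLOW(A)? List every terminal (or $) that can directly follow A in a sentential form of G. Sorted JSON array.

FIRST sets, iterate to fixpoint:
[1]
  A via A→a: +{a}
  A via A→b: +{b}
  B via B→a: +{a}
  C via C→a: +{a}
  S via S→A: +{a,b}
  FIRST(S)={a,b}  FIRST(A)={a,b}  FIRST(B)={a}  FIRST(C)={a}
[2]
  B via B→S b: +{b}
  FIRST(S)={a,b}  FIRST(A)={a,b}  FIRST(B)={a,b}  FIRST(C)={a}
[3] done
  FIRST(S)={a,b}  FIRST(A)={a,b}  FIRST(B)={a,b}  FIRST(C)={a}

FOLLOW sets:
initialize: $ ∈ FOLLOW(S)
round 1:
  A→A b: FOLLOW(A) ⊇ FIRST(b) = {b}; new: +{b}
  B→S b: FOLLOW(S) ⊇ FIRST(b) = {b}; new: +{b}
  S→A: FOLLOW(A) ⊇ FOLLOW(S) ⊇ {$,b}; new: +{$}
  S→B B: FOLLOW(B) ⊇ FIRST(B) = {a,b}; new: +{a,b}
  S→B B: FOLLOW(B) ⊇ FOLLOW(S) ⊇ {$,b}; new: +{$}
  S→b C: FOLLOW(C) ⊇ FOLLOW(S) ⊇ {$,b}; new: +{$,b}
  FOLLOW[S]={$,b}  FOLLOW[A]={$,b}  FOLLOW[B]={$,a,b}  FOLLOW[C]={$,b}
round 2: done
  FOLLOW[S]={$,b}  FOLLOW[A]={$,b}  FOLLOW[B]={$,a,b}  FOLLOW[C]={$,b}

FOLLOW(A) = ["$", "b"]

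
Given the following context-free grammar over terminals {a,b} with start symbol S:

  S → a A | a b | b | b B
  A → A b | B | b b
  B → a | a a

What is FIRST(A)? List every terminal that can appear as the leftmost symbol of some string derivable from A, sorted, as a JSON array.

FIRST sets, iterate to fixpoint:
[1]
  A via A→b b: +{b}
  B via B→a: +{a}
  S via S→a A: +{a}
  S via S→b: +{b}
  S: {a,b}  A: {b}  B: {a}
[2]
  A via A→B: +{a}
  S: {a,b}  A: {a,b}  B: {a}
[3] (stable)
  S: {a,b}  A: {a,b}  B: {a}

FIRST(A) = ["a", "b"]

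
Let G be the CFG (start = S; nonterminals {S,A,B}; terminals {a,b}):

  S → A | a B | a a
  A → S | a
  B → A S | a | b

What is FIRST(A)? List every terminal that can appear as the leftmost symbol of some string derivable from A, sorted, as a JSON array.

Compute FIRST by fixpoint:
pass 1:
  A via A→a: +{a}
  B via B→A S: +{a}
  B via B→b: +{b}
  S via S→A: +{a}
  FIRST[S]={a}  FIRST[A]={a}  FIRST[B]={a,b}
pass 2: — fixpoint
  FIRST[S]={a}  FIRST[A]={a}  FIRST[B]={a,b}

FIRST(A) = ["a"]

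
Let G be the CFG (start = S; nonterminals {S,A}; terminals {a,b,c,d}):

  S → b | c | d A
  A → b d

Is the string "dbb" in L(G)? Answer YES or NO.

CNF form of G:
  S -> T1 A | b | c
  A -> T0 T1
  T0 -> b
  T1 -> d

CYK fill:
  cell(0,0) d: {T1}  orig:{}
  cell(1,1) b: {S,T0}  orig:{S}
  cell(2,2) b: {S,T0}  orig:{S}
  cell(0,1) db: ∅
  cell(1,2) bb: ∅
  cell(0,2) dbb: ∅

S ∉ T[0,2] ⇒ NO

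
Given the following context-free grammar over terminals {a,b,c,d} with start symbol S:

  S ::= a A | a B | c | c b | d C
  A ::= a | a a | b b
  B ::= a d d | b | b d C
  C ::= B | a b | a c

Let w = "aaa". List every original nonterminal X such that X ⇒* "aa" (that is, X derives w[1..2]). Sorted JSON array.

CNF form of G:
  S -> T0 A | T0 B | T2 C | T3 T1 | c
  A -> T0 T0 | T1 T1 | a
  B -> T0 X4 | T1 X5 | b
  C -> T0 T1 | T0 T3 | T0 X6 | T1 X7 | b
  T0 -> a
  T1 -> b
  T2 -> d
  T3 -> c
  X4 -> T2 T2
  X5 -> T2 C
  X6 -> T2 T2
  X7 -> T2 C

CYK fill — only the sub-triangle for w[1..2]:
  cell(1,1) a: {A,T0}  orig:{A}
  cell(2,2) a: {A,T0}  orig:{A}
  cell(1,2) aa: {A,S}

Original NTs in T[1,2] deriving "aa": ["A", "S"]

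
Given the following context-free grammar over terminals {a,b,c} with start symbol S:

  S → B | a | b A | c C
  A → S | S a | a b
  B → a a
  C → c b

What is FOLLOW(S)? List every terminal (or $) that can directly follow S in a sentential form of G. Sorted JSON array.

FIRST iteration:
pass 1:
  A via A→a b: +{a}
  B via B→a a: +{a}
  C via C→c b: +{c}
  S via S→B: +{a}
  S via S→b A: +{b}
  S via S→c C: +{c}
  S: {a,b,c}  A: {a}  B: {a}  C: {c}
pass 2:
  A via A→S: +{b,c}
  S: {a,b,c}  A: {a,b,c}  B: {a}  C: {c}
pass 3: — fixpoint
  S: {a,b,c}  A: {a,b,c}  B: {a}  C: {c}

Compute FOLLOW by fixpoint:
FOLLOW(S) := {$}
[1]
  A→S a: FOLLOW(S) ⊇ FIRST(a) = {a}; new: +{a}
  S→B: FOLLOW(B) ⊇ FOLLOW(S) ⊇ {$,a}; new: +{$,a}
  S→b A: FOLLOW(A) ⊇ FOLLOW(S) ⊇ {$,a}; new: +{$,a}
  S→c C: FOLLOW(C) ⊇ FOLLOW(S) ⊇ {$,a}; new: +{$,a}
  FOLLOW[S]={$,a}  FOLLOW[A]={$,a}  FOLLOW[B]={$,a}  FOLLOW[C]={$,a}
[2] (no change)
  FOLLOW[S]={$,a}  FOLLOW[A]={$,a}  FOLLOW[B]={$,a}  FOLLOW[C]={$,a}

FOLLOW(S) = ["$", "a"]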